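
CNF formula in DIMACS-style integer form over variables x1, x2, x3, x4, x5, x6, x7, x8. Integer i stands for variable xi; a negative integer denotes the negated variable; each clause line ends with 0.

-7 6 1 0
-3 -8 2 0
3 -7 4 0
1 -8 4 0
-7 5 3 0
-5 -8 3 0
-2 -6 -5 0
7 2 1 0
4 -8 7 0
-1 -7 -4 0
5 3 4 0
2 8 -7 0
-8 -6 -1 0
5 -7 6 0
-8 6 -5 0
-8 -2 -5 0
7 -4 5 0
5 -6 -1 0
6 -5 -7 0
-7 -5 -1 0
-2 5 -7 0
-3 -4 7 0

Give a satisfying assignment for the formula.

x1=1, x2=1, x3=0, x4=1, x5=1, x6=0, x7=0, x8=0

Try x1 = True.
For the remaining variables, x2 = True, x3 = False, x4 = True, x5 = True, x6 = False, x7 = False, x8 = False works.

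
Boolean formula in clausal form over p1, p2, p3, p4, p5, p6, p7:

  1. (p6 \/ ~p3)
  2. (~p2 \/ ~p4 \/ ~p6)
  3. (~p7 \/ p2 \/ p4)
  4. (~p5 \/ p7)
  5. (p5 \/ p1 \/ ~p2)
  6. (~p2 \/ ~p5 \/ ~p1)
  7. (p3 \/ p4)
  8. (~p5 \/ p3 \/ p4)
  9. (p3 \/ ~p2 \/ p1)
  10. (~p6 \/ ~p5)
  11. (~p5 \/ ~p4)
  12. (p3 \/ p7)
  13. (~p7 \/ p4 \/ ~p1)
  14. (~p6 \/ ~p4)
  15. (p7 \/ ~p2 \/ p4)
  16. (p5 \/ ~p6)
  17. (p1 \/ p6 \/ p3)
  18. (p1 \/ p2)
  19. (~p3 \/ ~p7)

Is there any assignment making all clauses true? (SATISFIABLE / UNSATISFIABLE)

SATISFIABLE

Branch on p1: take p1 = True.
Try p2 = True.
  then p5 is forced to False.
  then p6 is forced to False.
  then p3 is forced to False.
  then p4 is forced to True.
  then p7 is forced to True.
So p1=T  p2=T  p3=F  p4=T  p5=F  p6=F  p7=T is a satisfying assignment.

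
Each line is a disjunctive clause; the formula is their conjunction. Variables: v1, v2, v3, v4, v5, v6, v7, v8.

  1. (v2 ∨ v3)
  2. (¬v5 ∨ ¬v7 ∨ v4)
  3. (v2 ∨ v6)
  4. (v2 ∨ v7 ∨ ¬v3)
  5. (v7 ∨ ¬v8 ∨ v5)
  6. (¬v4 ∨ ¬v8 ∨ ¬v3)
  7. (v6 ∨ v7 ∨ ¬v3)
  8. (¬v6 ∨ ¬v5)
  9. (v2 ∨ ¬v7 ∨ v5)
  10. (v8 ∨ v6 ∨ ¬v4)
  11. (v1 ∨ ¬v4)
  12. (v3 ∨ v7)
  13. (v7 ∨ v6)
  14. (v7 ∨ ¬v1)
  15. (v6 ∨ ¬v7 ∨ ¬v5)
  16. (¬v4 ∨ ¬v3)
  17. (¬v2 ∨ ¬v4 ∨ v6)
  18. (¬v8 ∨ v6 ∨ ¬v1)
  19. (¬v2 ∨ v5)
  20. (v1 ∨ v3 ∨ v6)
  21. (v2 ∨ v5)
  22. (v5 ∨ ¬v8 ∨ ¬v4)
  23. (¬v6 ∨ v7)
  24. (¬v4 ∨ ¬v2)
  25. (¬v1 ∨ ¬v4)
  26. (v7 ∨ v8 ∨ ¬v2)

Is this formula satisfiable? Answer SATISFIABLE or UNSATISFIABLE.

UNSATISFIABLE

v7 = True:
  v4 = True:
    propagation gives v1=True; an empty clause results — contradiction.
  v4 = False:
    propagation gives v5=False, v2=True; an empty clause results — contradiction.
v7 = False:
  propagation gives v3=True, v2=True, v6=True; an empty clause results — contradiction.
Every branch closes, so no satisfying assignment exists.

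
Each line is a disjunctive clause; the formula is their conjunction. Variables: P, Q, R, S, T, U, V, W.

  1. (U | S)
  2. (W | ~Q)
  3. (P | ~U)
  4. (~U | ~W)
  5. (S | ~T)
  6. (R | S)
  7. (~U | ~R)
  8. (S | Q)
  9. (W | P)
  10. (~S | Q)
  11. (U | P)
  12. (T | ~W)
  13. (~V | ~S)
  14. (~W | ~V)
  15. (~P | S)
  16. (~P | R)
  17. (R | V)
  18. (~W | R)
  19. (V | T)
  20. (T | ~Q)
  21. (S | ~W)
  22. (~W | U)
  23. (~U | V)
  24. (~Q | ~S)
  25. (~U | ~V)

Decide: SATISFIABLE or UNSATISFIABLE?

UNSATISFIABLE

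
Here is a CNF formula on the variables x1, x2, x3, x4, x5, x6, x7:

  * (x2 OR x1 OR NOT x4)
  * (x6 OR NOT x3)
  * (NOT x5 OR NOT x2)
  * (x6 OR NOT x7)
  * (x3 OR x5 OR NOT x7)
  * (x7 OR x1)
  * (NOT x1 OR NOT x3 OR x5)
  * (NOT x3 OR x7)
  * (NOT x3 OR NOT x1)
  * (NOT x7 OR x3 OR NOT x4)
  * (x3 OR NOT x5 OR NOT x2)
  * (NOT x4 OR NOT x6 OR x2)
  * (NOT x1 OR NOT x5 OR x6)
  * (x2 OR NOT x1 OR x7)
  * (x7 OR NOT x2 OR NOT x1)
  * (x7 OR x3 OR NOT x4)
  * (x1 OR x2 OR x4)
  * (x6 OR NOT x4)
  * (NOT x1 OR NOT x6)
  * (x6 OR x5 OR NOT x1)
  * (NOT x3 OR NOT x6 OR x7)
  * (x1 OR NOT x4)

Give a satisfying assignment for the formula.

x1 = False, x2 = True, x3 = True, x4 = False, x5 = False, x6 = True, x7 = True

Check each clause:
  1. (NOT x4 OR x1 OR x2) — x2 is true.
  2. (NOT x3 OR x6) — x6 is true.
  3. (NOT x2 OR NOT x5) — NOT x5 is true.
  4. (NOT x7 OR x6) — x6 is true.
  5. (x3 OR x5 OR NOT x7) — x3 is true.
  6. (x7 OR x1) — x7 is true.
  7. (NOT x3 OR x5 OR NOT x1) — NOT x1 is true.
  8. (x7 OR NOT x3) — x7 is true.
  9. (NOT x1 OR NOT x3) — NOT x1 is true.
  10. (NOT x4 OR x3 OR NOT x7) — x3 is true.
  11. (x3 OR NOT x5 OR NOT x2) — x3 is true.
  12. (NOT x6 OR NOT x4 OR x2) — x2 is true.
  13. (x6 OR NOT x5 OR NOT x1) — NOT x5 is true.
  14. (x2 OR x7 OR NOT x1) — x2 is true.
  15. (x7 OR NOT x1 OR NOT x2) — x7 is true.
  16. (x3 OR NOT x4 OR x7) — x3 is true.
  17. (x4 OR x1 OR x2) — x2 is true.
  18. (x6 OR NOT x4) — NOT x4 is true.
  19. (NOT x6 OR NOT x1) — NOT x1 is true.
  20. (x6 OR NOT x1 OR x5) — x6 is true.
  21. (x7 OR NOT x6 OR NOT x3) — x7 is true.
  22. (NOT x4 OR x1) — NOT x4 is true.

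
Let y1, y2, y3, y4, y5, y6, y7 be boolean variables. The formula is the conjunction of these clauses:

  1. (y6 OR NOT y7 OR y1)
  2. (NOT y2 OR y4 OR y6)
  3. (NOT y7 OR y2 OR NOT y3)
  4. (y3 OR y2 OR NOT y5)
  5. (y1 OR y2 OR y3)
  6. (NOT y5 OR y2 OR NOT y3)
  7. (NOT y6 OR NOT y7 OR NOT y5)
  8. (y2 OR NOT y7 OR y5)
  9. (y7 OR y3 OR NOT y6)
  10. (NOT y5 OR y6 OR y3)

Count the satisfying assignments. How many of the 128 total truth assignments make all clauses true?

35

Case analysis on y2 and y3:
  y2=1, y3=1: 18 of the 32 assignments to (y1,y4,y5,y6,y7) work.
  y2=1, y3=0: 7 of the 32 assignments to (y1,y4,y5,y6,y7) work.
  y2=0, y3=1: forces y5=0; y7=0; y1, y4, y6 free → 2^3 = 8.
  y2=0, y3=0: remaining (y1,y4,y5,y6,y7) ∈ {(1,0,0,0,0); (1,1,0,0,0)} — 2.
Total: 18 + 7 + 8 + 2 = 35.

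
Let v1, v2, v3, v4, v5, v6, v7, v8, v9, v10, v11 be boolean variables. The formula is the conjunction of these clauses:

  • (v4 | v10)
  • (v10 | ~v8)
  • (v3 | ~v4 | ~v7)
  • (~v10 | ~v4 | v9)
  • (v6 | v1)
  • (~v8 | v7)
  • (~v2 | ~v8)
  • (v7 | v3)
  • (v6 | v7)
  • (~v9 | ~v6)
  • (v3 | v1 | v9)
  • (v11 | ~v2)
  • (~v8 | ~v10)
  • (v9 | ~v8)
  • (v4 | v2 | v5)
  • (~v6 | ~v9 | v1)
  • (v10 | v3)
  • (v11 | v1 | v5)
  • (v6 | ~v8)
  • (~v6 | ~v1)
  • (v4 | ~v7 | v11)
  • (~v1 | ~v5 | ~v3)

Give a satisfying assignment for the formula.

v1=False, v2=False, v3=True, v4=True, v5=True, v6=True, v7=True, v8=False, v9=False, v10=False, v11=False

Pure literal: v8 appears only negated; assign v8 = False.
Set v1 = False and propagate.
  then v6 is forced to True.
  then v9 is forced to False.
  then v3 is forced to True.
Branch on v2: take v2 = False.
The remaining clauses are satisfied by v4 = True, v5 = True, v7 = True, v10 = False, v11 = False.
Every clause has at least one true literal under this assignment.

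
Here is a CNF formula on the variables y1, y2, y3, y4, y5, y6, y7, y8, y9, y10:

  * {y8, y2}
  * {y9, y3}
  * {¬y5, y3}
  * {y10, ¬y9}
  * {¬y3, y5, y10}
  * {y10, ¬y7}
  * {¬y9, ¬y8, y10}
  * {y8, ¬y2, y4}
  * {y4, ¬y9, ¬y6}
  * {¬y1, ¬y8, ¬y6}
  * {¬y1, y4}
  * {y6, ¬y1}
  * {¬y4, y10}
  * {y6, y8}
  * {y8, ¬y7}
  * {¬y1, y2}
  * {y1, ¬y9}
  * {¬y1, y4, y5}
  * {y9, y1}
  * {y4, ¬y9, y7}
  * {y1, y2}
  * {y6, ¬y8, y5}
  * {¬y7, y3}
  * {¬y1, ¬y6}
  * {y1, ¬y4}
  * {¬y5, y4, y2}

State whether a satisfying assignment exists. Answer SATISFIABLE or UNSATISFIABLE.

UNSATISFIABLE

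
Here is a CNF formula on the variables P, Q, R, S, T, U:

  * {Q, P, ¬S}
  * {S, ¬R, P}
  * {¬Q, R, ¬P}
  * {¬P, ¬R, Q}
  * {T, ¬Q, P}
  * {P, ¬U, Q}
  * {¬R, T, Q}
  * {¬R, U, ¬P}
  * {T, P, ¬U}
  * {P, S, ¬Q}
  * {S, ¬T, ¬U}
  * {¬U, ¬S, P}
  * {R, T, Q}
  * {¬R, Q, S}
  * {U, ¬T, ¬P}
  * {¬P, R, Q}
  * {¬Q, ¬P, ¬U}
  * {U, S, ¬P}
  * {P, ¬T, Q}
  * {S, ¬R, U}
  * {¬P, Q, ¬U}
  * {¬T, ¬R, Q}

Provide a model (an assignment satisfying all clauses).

P = False, Q = True, R = False, S = True, T = True, U = False

Try P = False.
The remaining clauses are satisfied by Q = True, R = False, S = True, T = True, U = False.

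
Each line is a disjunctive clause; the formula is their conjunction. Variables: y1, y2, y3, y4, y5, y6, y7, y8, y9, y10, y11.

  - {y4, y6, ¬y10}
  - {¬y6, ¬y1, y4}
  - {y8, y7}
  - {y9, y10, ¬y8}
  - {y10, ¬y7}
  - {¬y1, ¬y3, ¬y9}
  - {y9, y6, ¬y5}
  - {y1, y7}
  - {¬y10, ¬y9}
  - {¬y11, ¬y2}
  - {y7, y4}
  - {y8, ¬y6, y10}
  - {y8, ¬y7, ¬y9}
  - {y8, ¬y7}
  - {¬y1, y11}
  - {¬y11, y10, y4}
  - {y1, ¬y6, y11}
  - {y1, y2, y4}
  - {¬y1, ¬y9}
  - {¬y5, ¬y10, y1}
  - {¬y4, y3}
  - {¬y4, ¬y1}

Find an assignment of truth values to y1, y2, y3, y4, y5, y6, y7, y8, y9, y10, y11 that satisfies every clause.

y1=F, y2=F, y3=T, y4=T, y5=F, y6=T, y7=T, y8=T, y9=F, y10=T, y11=T

y5 occurs only negated in the remaining clauses — set y5 = False.
Branch on y1: take y1 = False.
  then y7 is forced to True.
  then y10 is forced to True.
  then y9 is forced to False.
  then y8 is forced to True.
Branch on y2: take y2 = False.
  then y4 is forced to True.
  then y3 is forced to True.
Try y6 = True.
  then y11 is forced to True.
Check each clause:
  1. {y4, y6, ¬y10} — y4 is true.
  2. {¬y1, y4, ¬y6} — y4 is true.
  3. {y7, y8} — y8 is true.
  4. {y10, ¬y8, y9} — y10 is true.
  5. {y10, ¬y7} — y10 is true.
  6. {¬y9, ¬y3, ¬y1} — ¬y1 is true.
  7. {y9, y6, ¬y5} — ¬y5 is true.
  8. {y1, y7} — y7 is true.
  9. {¬y10, ¬y9} — ¬y9 is true.
  10. {¬y11, ¬y2} — ¬y2 is true.
  11. {y4, y7} — y4 is true.
  12. {y10, y8, ¬y6} — y8 is true.
  13. {y8, ¬y9, ¬y7} — y8 is true.
  14. {y8, ¬y7} — y8 is true.
  15. {¬y1, y11} — y11 is true.
  16. {y10, ¬y11, y4} — y10 is true.
  17. {y11, y1, ¬y6} — y11 is true.
  18. {y2, y4, y1} — y4 is true.
  19. {¬y1, ¬y9} — ¬y1 is true.
  20. {y1, ¬y5, ¬y10} — ¬y5 is true.
  21. {¬y4, y3} — y3 is true.
  22. {¬y1, ¬y4} — ¬y1 is true.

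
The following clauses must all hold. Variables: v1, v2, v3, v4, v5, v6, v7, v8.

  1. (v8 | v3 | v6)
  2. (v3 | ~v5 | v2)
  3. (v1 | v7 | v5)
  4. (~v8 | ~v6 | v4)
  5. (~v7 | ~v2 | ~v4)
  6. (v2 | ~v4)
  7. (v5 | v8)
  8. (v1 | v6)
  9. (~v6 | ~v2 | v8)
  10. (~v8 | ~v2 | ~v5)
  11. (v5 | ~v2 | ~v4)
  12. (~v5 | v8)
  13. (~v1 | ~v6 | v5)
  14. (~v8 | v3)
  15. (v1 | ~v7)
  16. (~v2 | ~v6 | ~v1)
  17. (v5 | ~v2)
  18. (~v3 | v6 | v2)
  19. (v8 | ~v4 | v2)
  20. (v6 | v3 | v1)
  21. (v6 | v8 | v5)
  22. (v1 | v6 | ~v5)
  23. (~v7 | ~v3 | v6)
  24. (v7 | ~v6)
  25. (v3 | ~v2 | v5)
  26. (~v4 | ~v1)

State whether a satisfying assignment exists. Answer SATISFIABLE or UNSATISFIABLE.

v6 = True:
  propagation gives v7=True, v1=True, v5=True, v8=True; an empty clause results — contradiction.
v6 = False:
  v5 = True:
    propagation gives v8=True, v2=False, v3=True; an empty clause results — contradiction.
  v5 = False:
    propagation gives v8=True, v3=True, v2=False; an empty clause results — contradiction.
Every branch closes, so no satisfying assignment exists.

UNSATISFIABLE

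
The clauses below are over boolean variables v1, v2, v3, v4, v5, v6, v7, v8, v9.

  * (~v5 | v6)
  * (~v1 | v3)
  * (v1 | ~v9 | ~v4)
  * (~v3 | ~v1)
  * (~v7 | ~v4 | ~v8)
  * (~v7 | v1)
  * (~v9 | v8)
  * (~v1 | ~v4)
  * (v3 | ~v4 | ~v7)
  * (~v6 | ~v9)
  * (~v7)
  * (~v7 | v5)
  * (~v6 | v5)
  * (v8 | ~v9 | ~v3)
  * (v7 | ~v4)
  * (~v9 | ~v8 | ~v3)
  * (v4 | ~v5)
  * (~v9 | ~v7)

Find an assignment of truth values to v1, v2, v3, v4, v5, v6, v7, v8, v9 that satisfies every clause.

Unit propagation: (~v7) forces v7 = False.
(~v4) is a unit clause, so v4 = False.
Unit propagation: (~v5) forces v5 = False.
(~v6) is a unit clause, so v6 = False.
Pure literal: v1 appears only negated; assign v1 = False.
v9 occurs only negated in the remaining clauses — set v9 = False.
v2, v3, v8 are now unconstrained; take v2 = False, v3 = True, v8 = True.

v1=False, v2=False, v3=True, v4=False, v5=False, v6=False, v7=False, v8=True, v9=False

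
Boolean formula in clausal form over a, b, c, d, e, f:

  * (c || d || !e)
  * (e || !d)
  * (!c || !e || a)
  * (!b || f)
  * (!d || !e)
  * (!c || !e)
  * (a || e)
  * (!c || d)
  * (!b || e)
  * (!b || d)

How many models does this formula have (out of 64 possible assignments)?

The models are:
  a=T b=F c=F d=F e=F f=F
  a=T b=F c=F d=F e=F f=T
Count: 2.

2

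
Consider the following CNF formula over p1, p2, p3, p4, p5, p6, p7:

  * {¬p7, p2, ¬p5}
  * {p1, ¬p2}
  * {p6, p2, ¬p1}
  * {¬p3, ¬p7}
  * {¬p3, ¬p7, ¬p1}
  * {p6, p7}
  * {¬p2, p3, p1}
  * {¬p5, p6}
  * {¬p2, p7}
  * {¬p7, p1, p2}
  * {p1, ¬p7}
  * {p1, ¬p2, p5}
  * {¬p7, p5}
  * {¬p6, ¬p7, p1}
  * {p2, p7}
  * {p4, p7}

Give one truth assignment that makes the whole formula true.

p1=T, p2=T, p3=F, p4=F, p5=T, p6=T, p7=T

Check each clause:
  1. {¬p5, ¬p7, p2} — p2 is true.
  2. {p1, ¬p2} — p1 is true.
  3. {p6, ¬p1, p2} — p2 is true.
  4. {¬p7, ¬p3} — ¬p3 is true.
  5. {¬p1, ¬p7, ¬p3} — ¬p3 is true.
  6. {p7, p6} — p6 is true.
  7. {¬p2, p1, p3} — p1 is true.
  8. {p6, ¬p5} — p6 is true.
  9. {¬p2, p7} — p7 is true.
  10. {p2, p1, ¬p7} — p1 is true.
  11. {¬p7, p1} — p1 is true.
  12. {p1, p5, ¬p2} — p1 is true.
  13. {p5, ¬p7} — p5 is true.
  14. {¬p7, ¬p6, p1} — p1 is true.
  15. {p2, p7} — p2 is true.
  16. {p7, p4} — p7 is true.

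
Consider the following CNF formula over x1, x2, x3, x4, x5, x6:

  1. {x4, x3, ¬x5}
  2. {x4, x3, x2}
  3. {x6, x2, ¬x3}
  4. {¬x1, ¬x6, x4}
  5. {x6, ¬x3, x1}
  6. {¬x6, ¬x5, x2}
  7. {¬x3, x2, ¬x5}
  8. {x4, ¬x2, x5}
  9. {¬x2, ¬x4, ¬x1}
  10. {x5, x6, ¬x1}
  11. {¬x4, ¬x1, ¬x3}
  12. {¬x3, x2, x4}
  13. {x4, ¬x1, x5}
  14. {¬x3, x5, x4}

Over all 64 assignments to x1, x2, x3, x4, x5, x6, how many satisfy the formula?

14

Case analysis on x4 and x3:
  x4=T, x3=T: remaining (x1,x2,x5,x6) ∈ {(F,F,F,T); (F,T,F,T); (F,T,T,T)} — 3.
  x4=T, x3=F: 9 of the 16 assignments to (x1,x2,x5,x6) work.
  x4=F, x3=T: remaining (x1,x2,x5,x6) ∈ {(F,T,T,T); (T,T,T,F)} — 2.
  x4=F, x3=F: a clause becomes empty — 0.
Total: 3 + 9 + 2 + 0 = 14.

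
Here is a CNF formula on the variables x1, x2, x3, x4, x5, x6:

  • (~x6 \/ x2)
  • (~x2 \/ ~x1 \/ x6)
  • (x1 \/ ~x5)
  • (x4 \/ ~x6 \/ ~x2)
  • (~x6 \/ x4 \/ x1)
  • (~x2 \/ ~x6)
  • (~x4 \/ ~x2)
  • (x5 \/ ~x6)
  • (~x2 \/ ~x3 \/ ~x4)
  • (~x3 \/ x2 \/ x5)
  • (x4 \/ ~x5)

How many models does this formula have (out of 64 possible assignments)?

8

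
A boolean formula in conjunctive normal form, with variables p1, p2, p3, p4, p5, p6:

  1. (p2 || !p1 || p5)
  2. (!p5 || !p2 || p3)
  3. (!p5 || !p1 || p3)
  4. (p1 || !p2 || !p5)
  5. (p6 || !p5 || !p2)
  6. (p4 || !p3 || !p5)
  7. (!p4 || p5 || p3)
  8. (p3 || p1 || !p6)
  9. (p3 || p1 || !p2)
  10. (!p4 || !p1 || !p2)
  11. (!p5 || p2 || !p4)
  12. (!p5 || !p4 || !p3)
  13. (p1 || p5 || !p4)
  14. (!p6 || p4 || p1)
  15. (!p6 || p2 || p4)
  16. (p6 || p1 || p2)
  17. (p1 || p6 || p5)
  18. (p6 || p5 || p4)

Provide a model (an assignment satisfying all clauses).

p1=True  p2=True  p3=False  p4=False  p5=False  p6=True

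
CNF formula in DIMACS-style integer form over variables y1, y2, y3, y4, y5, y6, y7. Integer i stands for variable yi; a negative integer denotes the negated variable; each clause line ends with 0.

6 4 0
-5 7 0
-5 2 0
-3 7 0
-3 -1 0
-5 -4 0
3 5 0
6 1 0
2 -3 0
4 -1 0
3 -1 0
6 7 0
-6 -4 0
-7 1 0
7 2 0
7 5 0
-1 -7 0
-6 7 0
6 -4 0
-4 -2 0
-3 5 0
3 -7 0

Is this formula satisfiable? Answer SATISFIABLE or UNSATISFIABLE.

y7 = True:
  propagation gives y1=True; an empty clause results — contradiction.
y7 = False:
  propagation gives y5=False; an empty clause results — contradiction.
Every branch closes, so no satisfying assignment exists.

UNSATISFIABLE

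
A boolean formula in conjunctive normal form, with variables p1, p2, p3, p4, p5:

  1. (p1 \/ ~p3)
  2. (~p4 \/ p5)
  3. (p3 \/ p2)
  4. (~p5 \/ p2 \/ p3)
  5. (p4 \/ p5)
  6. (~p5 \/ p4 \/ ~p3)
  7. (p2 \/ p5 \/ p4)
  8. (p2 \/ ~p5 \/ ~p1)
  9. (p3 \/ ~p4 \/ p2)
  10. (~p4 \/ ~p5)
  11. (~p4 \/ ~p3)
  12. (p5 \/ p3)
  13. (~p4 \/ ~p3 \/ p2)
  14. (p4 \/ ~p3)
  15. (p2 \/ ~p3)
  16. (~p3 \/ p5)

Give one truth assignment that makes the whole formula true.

p1 = False, p2 = True, p3 = False, p4 = False, p5 = True

p2 occurs only positively in the remaining clauses — set p2 = True.
Branch on p1: take p1 = False.
  then p3 is forced to False.
  then p5 is forced to True.
  then p4 is forced to False.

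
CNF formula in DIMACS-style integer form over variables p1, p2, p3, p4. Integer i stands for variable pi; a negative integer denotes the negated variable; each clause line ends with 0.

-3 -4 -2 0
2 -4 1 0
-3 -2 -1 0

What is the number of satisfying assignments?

11

Case analysis on p2 and p1:
  p2=1, p1=1: remaining (p3,p4) ∈ {(0,0); (0,1)} — 2.
  p2=1, p1=0: remaining (p3,p4) ∈ {(0,0); (0,1); (1,0)} — 3.
  p2=0, p1=1: remaining (p3,p4) ∈ {(0,0); (0,1); (1,0); (1,1)} — 4.
  p2=0, p1=0: remaining (p3,p4) ∈ {(0,0); (1,0)} — 2.
Total: 2 + 3 + 4 + 2 = 11.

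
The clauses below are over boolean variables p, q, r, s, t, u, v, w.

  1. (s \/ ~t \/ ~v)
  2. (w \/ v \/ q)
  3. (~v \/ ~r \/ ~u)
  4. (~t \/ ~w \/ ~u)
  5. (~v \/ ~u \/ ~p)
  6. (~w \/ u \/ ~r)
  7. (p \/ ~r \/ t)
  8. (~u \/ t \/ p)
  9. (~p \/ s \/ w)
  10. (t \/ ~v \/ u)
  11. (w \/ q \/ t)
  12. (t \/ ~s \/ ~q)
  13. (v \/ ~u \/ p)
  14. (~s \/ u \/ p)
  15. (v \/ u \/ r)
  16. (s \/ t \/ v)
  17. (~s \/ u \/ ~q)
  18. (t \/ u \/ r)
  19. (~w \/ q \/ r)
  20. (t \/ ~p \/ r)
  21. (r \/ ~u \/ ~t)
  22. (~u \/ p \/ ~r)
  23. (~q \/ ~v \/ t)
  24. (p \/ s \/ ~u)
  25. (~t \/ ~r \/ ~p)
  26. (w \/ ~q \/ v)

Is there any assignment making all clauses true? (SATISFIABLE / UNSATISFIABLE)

Try p = True.
Try q = False.
Branch on r: take r = False.
  then w is forced to False.
  then v is forced to True.
  then u is forced to False.
  then s is forced to True.
  then t is forced to True.
Every clause has at least one true literal under this assignment.
So p=True, q=False, r=False, s=True, t=True, u=False, v=True, w=False is a satisfying assignment.

SATISFIABLE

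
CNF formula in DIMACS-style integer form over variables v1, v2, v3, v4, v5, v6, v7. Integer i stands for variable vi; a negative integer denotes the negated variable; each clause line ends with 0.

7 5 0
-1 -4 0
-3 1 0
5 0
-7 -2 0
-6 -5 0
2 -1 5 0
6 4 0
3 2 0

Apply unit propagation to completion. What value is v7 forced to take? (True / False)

False

Unit clause (v5) sets v5 = True.
In (¬v5 ∨ ¬v6), ¬v5 is now false; ¬v6 must hold, so v6 = False.
(v4 ∨ v6): since v6 = False, the clause reduces to (v4). v4 = True.
From (¬v4 ∨ ¬v1) and v4 = True: v1 = False.
In (¬v3 ∨ v1), v1 is now false; ¬v3 must hold, so v3 = False.
From (v2 ∨ v3) and v3 = False: v2 = True.
From (¬v7 ∨ ¬v2) and v2 = True: v7 = False.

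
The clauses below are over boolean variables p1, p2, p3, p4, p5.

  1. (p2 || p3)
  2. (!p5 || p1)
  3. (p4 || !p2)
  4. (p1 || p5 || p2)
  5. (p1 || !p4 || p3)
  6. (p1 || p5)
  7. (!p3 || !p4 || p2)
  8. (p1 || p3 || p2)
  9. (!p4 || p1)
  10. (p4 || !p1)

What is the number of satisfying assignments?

The models are:
  p1=T p2=T p3=F p4=T p5=F
  p1=T p2=T p3=F p4=T p5=T
  p1=T p2=T p3=T p4=T p5=F
  p1=T p2=T p3=T p4=T p5=T
That's 4 in total.

4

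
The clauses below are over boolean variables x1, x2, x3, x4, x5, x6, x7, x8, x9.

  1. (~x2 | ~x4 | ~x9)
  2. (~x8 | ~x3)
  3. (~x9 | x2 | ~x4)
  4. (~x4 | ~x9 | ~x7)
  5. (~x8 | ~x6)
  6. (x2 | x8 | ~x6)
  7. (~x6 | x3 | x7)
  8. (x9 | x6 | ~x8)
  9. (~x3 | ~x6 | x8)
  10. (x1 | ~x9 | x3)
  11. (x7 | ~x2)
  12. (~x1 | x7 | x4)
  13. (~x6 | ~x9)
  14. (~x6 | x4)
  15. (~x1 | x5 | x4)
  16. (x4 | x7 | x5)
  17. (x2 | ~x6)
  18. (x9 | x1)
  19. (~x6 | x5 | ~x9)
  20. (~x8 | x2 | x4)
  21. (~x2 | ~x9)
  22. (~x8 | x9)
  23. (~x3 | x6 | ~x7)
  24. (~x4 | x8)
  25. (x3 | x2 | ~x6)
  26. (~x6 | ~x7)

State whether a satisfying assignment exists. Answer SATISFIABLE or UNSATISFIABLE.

SATISFIABLE

Pure literal: x5 appears only positively; assign x5 = True.
Try x1 = True.
For the remaining variables, x2 = False, x3 = False, x4 = False, x6 = False, x7 = True, x8 = False, x9 = False works.
So x1=True, x2=False, x3=False, x4=False, x5=True, x6=False, x7=True, x8=False, x9=False is a satisfying assignment.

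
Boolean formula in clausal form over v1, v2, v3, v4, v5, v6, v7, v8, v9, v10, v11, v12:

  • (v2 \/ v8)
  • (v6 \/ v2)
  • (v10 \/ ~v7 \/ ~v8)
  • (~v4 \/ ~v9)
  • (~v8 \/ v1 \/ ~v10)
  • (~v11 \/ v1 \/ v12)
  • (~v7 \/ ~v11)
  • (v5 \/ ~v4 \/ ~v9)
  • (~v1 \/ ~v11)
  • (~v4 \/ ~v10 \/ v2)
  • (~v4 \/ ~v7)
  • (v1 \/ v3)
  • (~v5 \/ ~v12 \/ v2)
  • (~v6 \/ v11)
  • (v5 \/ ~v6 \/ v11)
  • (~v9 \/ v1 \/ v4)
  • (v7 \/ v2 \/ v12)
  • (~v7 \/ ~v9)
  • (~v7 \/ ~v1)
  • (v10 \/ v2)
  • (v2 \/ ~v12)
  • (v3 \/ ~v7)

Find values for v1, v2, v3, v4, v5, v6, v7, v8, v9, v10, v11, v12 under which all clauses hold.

v1=False, v2=True, v3=True, v4=False, v5=False, v6=False, v7=True, v8=False, v9=False, v10=False, v11=False, v12=False

v2 occurs only positively in the remaining clauses — set v2 = True.
v3 occurs only positively in the remaining clauses — set v3 = True.
Branch on v1: take v1 = False.
Branch on v4: take v4 = False.
  then v9 is forced to False.
Branch on v5: take v5 = False.
For the remaining variables, v6 = False, v7 = True, v8 = False, v10 = False, v11 = False, v12 = False works.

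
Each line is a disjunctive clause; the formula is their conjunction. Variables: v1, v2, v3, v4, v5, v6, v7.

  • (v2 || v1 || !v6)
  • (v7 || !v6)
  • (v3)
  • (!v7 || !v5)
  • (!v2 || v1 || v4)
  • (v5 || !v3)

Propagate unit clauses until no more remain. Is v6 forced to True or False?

(v3) stands alone — v3 = True.
(!v3 || v5) with v3 = True leaves only v5, so v5 = True.
In (!v7 || !v5), !v5 is now false; !v7 must hold, so v7 = False.
(!v6 || v7): since v7 = False, the clause reduces to (!v6). v6 = False.

False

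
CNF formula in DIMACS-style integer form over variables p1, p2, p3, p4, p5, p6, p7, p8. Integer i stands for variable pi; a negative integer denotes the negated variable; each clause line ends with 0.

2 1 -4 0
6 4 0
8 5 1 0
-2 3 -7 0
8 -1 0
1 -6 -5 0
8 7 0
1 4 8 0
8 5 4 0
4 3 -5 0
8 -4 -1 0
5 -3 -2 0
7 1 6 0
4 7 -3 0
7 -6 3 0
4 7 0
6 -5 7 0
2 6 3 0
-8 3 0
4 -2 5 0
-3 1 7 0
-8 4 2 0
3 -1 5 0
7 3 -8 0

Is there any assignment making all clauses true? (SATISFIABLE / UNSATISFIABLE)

Set p1 = True and propagate.
  then p8 is forced to True.
  then p3 is forced to True.
Branch on p2: take p2 = False.
  then p4 is forced to True.
Set p5 = False and propagate.
p6, p7 are now unconstrained; take p6 = False, p7 = False.
Every clause has at least one true literal under this assignment.
So p1=True, p2=False, p3=True, p4=True, p5=False, p6=False, p7=False, p8=True is a satisfying assignment.

SATISFIABLE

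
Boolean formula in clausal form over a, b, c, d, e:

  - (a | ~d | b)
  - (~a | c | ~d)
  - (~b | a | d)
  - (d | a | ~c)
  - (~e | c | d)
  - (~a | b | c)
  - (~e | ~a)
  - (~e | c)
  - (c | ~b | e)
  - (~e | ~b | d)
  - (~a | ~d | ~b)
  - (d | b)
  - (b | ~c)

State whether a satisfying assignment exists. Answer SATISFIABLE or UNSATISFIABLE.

Branch on a: take a = True.
  then e is forced to False.
Set b = True and propagate.
  then c is forced to True.
  then d is forced to False.
So a = T, b = T, c = T, d = F, e = F is a satisfying assignment.

SATISFIABLE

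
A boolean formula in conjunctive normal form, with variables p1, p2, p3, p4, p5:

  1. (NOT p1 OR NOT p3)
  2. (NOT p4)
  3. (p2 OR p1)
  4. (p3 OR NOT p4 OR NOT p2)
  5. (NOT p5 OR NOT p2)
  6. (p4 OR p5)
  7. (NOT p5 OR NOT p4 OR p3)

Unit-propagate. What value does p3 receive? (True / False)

False

(NOT p4) is a unit clause: p4 = False.
(p4 OR p5): since p4 = False, the clause reduces to (p5). p5 = True.
(NOT p2 OR NOT p5): since p5 = True, the clause reduces to (NOT p2). p2 = False.
(p2 OR p1) with p2 = False leaves only p1, so p1 = True.
From (NOT p3 OR NOT p1) and p1 = True: p3 = False.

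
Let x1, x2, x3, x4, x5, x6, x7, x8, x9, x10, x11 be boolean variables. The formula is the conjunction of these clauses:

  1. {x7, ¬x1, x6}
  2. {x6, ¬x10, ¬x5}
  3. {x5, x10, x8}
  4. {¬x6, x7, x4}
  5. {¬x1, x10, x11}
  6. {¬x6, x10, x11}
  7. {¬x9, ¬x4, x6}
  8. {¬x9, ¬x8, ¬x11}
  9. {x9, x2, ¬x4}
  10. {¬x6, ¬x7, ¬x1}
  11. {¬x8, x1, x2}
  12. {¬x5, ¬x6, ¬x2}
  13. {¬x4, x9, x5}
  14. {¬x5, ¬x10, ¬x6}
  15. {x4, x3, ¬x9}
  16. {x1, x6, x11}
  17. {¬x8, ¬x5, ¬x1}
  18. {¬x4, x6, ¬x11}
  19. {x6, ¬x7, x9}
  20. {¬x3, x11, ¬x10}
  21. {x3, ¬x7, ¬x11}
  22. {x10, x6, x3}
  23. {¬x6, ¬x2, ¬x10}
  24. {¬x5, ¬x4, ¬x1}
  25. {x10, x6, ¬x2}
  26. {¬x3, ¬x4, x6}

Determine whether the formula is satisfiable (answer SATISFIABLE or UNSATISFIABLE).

SATISFIABLE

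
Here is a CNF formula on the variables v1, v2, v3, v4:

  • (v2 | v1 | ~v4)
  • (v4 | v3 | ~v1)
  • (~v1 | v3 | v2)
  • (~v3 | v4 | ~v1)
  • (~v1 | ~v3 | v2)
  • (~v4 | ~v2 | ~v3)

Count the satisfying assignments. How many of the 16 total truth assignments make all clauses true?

The models are:
  v1=0 v2=0 v3=0 v4=0
  v1=0 v2=0 v3=1 v4=0
  v1=0 v2=1 v3=0 v4=0
  v1=0 v2=1 v3=0 v4=1
  v1=0 v2=1 v3=1 v4=0
  v1=1 v2=1 v3=0 v4=1
That's 6 in total.

6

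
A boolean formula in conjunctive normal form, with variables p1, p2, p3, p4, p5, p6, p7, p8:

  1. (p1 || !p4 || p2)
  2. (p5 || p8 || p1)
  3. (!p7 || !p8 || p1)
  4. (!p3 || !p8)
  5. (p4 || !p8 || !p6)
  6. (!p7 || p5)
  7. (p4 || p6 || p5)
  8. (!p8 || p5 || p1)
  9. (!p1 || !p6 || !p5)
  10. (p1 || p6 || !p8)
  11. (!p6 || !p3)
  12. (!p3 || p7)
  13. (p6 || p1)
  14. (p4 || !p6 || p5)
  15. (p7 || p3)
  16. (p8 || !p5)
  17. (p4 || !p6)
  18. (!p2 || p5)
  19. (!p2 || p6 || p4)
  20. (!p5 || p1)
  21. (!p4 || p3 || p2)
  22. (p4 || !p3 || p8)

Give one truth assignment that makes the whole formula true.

p1=True  p2=True  p3=False  p4=True  p5=True  p6=False  p7=True  p8=True

Branch on p1: take p1 = True.
For the remaining variables, p2 = True, p3 = False, p4 = True, p5 = True, p6 = False, p7 = True, p8 = True works.
Every clause has at least one true literal under this assignment.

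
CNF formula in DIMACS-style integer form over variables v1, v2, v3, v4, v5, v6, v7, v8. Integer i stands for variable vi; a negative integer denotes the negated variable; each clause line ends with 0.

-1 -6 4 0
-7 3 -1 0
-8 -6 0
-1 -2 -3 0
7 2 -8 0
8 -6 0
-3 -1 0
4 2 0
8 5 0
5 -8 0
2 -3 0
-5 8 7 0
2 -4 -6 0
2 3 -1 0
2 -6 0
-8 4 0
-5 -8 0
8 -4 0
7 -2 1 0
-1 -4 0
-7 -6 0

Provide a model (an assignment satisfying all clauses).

v1=False  v2=True  v3=False  v4=False  v5=True  v6=False  v7=True  v8=False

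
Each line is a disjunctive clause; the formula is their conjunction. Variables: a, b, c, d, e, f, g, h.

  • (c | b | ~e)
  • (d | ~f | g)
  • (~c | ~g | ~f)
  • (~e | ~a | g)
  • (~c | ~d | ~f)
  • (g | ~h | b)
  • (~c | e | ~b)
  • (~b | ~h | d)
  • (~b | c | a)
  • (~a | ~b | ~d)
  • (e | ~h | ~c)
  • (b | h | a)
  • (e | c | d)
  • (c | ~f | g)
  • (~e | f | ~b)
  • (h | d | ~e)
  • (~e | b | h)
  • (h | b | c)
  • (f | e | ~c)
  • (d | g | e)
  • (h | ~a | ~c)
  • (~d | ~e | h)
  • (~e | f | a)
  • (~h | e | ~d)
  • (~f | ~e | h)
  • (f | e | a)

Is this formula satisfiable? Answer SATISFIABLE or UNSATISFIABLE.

Try a = True.
Set b = False and propagate.
Try c = True.
  then h is forced to True.
  then g is forced to True.
  then f is forced to False.
  then e is forced to True.
d is now unconstrained; take d = True.
So a = 1, b = 0, c = 1, d = 1, e = 1, f = 0, g = 1, h = 1 is a satisfying assignment.

SATISFIABLE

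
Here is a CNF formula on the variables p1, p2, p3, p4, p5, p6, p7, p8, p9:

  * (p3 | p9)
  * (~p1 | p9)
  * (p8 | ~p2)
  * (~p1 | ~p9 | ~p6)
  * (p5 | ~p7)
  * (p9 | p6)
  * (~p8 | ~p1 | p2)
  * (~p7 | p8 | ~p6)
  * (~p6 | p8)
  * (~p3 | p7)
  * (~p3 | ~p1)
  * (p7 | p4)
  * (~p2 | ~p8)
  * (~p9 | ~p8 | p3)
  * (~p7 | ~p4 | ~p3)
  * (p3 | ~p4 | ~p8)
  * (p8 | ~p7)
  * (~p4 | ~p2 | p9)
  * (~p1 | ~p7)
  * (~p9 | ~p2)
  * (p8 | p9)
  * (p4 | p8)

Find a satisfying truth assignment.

p1 = False, p2 = False, p3 = False, p4 = True, p5 = True, p6 = False, p7 = False, p8 = False, p9 = True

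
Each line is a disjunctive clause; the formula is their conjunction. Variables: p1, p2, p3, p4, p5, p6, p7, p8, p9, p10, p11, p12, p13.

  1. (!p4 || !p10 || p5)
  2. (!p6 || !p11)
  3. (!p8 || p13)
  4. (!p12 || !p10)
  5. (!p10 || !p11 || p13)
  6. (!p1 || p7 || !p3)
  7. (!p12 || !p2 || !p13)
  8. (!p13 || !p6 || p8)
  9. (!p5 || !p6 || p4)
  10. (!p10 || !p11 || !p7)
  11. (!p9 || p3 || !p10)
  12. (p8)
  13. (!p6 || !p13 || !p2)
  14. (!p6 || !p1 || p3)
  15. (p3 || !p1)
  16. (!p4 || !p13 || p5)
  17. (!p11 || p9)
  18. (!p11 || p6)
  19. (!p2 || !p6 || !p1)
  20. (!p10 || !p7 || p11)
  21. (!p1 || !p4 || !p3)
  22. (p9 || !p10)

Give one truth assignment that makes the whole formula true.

p1 = F  p2 = F  p3 = F  p4 = F  p5 = F  p6 = T  p7 = T  p8 = T  p9 = T  p10 = F  p11 = F  p12 = F  p13 = T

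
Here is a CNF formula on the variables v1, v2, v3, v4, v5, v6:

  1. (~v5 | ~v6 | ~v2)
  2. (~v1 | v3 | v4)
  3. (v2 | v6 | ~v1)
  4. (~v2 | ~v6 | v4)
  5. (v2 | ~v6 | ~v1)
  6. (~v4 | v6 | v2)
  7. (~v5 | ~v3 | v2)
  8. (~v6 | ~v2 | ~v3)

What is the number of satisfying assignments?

Split on v2, then v6.
  v2=1, v6=1: remaining (v1,v3,v4,v5) ∈ {(0,0,1,0); (1,0,1,0)} — 2.
  v2=1, v6=0: v5 free; 7 ways for (v1,v3,v4) × 2^1 = 14.
  v2=0, v6=1: v4 free; 3 ways for (v1,v3,v5) × 2^1 = 6.
  v2=0, v6=0: remaining (v1,v3,v4,v5) ∈ {(0,0,0,0); (0,0,0,1); (0,1,0,0)} — 3.
Total: 2 + 14 + 6 + 3 = 25.

25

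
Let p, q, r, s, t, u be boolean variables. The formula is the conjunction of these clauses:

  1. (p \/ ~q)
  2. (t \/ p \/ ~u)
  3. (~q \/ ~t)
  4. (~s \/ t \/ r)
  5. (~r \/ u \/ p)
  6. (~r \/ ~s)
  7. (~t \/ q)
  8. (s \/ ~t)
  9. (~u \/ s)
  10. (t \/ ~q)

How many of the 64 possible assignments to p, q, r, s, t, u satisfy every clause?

3

Satisfying assignments:
  p=0 q=0 r=0 s=0 t=0 u=0
  p=1 q=0 r=0 s=0 t=0 u=0
  p=1 q=0 r=1 s=0 t=0 u=0
That's 3 in total.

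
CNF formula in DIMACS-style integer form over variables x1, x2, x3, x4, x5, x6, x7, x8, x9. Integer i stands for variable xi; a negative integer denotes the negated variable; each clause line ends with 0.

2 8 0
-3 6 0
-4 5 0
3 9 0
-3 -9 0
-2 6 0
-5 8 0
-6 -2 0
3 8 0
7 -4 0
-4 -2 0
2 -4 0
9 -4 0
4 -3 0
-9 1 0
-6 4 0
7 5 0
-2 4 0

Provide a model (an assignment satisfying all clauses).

x1 = 1, x2 = 0, x3 = 0, x4 = 0, x5 = 0, x6 = 0, x7 = 1, x8 = 1, x9 = 1

Check each clause:
  1. (x8 \/ x2) — x8 is true.
  2. (~x3 \/ x6) — ~x3 is true.
  3. (~x4 \/ x5) — ~x4 is true.
  4. (x3 \/ x9) — x9 is true.
  5. (~x9 \/ ~x3) — ~x3 is true.
  6. (~x2 \/ x6) — ~x2 is true.
  7. (x8 \/ ~x5) — x8 is true.
  8. (~x2 \/ ~x6) — ~x6 is true.
  9. (x8 \/ x3) — x8 is true.
  10. (x7 \/ ~x4) — ~x4 is true.
  11. (~x4 \/ ~x2) — ~x4 is true.
  12. (x2 \/ ~x4) — ~x4 is true.
  13. (x9 \/ ~x4) — x9 is true.
  14. (~x3 \/ x4) — ~x3 is true.
  15. (x1 \/ ~x9) — x1 is true.
  16. (x4 \/ ~x6) — ~x6 is true.
  17. (x7 \/ x5) — x7 is true.
  18. (~x2 \/ x4) — ~x2 is true.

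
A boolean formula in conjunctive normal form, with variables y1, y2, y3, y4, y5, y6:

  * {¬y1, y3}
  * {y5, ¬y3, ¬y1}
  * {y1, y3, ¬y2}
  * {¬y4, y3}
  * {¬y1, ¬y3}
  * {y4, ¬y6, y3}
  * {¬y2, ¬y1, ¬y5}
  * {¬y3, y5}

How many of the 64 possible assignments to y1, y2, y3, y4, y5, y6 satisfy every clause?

10

Split on y3, then y1.
  y3=1, y1=1: a clause becomes empty — 0.
  y3=1, y1=0: forces y5=1; y2, y4, y6 free → 2^3 = 8.
  y3=0, y1=1: a clause becomes empty — 0.
  y3=0, y1=0: remaining (y2,y4,y5,y6) ∈ {(0,0,0,0); (0,0,1,0)} — 2.
Total: 0 + 8 + 0 + 2 = 10.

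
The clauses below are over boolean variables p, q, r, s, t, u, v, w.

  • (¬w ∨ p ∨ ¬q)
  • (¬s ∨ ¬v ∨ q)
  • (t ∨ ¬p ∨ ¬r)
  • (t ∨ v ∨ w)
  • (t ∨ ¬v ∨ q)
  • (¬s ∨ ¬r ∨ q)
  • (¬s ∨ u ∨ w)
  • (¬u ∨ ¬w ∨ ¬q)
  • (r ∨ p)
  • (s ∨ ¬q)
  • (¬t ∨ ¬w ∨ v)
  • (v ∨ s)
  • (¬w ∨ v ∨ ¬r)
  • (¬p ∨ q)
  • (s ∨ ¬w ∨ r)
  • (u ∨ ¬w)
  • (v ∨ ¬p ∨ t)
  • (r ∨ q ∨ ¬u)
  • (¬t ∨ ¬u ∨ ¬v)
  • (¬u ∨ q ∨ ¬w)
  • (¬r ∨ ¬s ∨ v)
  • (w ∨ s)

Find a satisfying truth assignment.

p=T, q=T, r=F, s=T, t=F, u=T, v=T, w=F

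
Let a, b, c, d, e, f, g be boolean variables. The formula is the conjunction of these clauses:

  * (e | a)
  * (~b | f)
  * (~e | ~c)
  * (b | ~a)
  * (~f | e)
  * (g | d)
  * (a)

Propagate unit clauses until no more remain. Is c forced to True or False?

(a) is a unit clause: a = True.
(b | ~a) with a = True leaves only b, so b = True.
In (f | ~b), ~b is now false; f must hold, so f = True.
From (~f | e) and f = True: e = True.
In (~e | ~c), ~e is now false; ~c must hold, so c = False.

False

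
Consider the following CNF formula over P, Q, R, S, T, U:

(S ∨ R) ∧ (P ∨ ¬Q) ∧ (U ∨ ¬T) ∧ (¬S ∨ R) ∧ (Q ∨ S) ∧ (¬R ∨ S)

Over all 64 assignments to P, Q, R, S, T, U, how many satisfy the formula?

9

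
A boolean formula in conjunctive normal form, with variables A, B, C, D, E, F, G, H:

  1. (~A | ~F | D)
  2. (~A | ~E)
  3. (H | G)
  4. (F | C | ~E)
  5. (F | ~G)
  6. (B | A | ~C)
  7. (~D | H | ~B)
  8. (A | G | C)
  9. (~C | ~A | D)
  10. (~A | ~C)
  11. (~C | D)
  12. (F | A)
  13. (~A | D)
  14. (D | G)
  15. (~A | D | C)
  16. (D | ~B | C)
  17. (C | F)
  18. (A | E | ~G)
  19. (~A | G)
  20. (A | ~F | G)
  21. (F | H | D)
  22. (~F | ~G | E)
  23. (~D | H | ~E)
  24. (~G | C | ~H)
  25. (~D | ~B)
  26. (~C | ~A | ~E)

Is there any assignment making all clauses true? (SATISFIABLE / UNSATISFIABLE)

SATISFIABLE

Branch on A: take A = False.
  then F is forced to True.
  then G is forced to True.
  then E is forced to True.
For the remaining variables, B = False, C = False, D = False, H = False works.
Every clause has at least one true literal under this assignment.
So A=F, B=F, C=F, D=F, E=T, F=T, G=T, H=F is a satisfying assignment.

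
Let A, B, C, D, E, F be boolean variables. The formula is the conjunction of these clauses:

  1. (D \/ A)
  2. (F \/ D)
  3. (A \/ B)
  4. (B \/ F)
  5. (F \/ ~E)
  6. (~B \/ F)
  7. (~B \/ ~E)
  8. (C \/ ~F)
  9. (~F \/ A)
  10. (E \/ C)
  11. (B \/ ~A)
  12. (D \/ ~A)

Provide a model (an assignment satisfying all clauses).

C occurs only positively in the remaining clauses — set C = True.
Pure literal: D appears only positively; assign D = True.
Try A = True.
  then B is forced to True.
  then F is forced to True.
  then E is forced to False.
Check each clause:
  1. (A \/ D) — A is true.
  2. (F \/ D) — D is true.
  3. (A \/ B) — A is true.
  4. (B \/ F) — B is true.
  5. (F \/ ~E) — ~E is true.
  6. (F \/ ~B) — F is true.
  7. (~E \/ ~B) — ~E is true.
  8. (~F \/ C) — C is true.
  9. (A \/ ~F) — A is true.
  10. (C \/ E) — C is true.
  11. (B \/ ~A) — B is true.
  12. (~A \/ D) — D is true.

A=T, B=T, C=T, D=T, E=F, F=T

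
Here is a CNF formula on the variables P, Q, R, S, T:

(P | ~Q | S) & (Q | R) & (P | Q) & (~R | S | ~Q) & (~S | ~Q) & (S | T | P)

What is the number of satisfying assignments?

The models are:
  P=T Q=F R=T S=F T=F
  P=T Q=F R=T S=F T=T
  P=T Q=F R=T S=T T=F
  P=T Q=F R=T S=T T=T
  P=T Q=T R=F S=F T=F
  P=T Q=T R=F S=F T=T
Count: 6.

6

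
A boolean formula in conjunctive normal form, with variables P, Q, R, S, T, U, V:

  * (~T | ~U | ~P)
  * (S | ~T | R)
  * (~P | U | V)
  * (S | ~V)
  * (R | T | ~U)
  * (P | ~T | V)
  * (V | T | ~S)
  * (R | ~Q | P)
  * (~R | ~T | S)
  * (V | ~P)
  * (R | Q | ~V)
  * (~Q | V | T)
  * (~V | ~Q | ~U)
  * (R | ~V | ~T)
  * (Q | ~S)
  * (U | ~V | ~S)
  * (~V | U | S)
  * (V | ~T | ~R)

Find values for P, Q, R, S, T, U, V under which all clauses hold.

Try P = False.
For the remaining variables, Q = False, R = False, S = False, T = False, U = False, V = False works.

P=F, Q=F, R=F, S=F, T=F, U=F, V=F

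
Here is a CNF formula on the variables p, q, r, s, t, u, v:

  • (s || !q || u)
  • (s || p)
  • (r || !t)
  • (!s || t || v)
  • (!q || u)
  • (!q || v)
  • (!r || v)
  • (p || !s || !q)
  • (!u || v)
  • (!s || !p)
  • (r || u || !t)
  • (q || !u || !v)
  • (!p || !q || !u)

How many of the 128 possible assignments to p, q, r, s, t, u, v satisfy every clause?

7

The models are:
  p=F q=F r=F s=T t=F u=F v=T
  p=F q=F r=T s=T t=F u=F v=T
  p=F q=F r=T s=T t=T u=F v=T
  p=T q=F r=F s=F t=F u=F v=F
  p=T q=F r=F s=F t=F u=F v=T
  p=T q=F r=T s=F t=F u=F v=T
  p=T q=F r=T s=F t=T u=F v=T
That's 7 in total.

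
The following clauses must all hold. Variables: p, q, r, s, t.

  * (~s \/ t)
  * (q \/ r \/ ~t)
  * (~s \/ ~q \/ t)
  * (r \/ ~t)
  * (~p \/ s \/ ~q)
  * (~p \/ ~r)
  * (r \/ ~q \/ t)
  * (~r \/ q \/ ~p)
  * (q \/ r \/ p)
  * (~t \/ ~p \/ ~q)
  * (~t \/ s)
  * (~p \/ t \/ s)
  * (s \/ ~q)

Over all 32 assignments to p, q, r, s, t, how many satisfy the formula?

Satisfying assignments:
  p=0 q=0 r=1 s=0 t=0
  p=0 q=0 r=1 s=1 t=1
  p=0 q=1 r=1 s=1 t=1
Count: 3.

3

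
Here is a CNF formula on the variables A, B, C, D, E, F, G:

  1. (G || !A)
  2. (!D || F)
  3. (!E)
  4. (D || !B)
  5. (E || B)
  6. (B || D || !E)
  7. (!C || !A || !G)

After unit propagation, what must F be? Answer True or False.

True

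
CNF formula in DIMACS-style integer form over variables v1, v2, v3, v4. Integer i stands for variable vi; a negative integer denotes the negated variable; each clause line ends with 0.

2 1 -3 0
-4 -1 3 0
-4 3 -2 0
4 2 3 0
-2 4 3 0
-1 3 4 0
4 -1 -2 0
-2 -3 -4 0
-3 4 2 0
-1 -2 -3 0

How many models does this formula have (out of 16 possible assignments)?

3

Satisfying assignments:
  v1=0 v2=0 v3=0 v4=1
  v1=0 v2=1 v3=1 v4=0
  v1=1 v2=0 v3=1 v4=1
Count: 3.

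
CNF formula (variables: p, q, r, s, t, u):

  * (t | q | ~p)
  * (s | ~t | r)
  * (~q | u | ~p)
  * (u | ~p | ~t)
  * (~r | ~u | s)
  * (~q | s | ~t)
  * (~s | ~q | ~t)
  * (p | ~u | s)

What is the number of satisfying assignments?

Split on s, then t.
  s=T, t=T: r free; 3 ways for (p,q,u) × 2^1 = 6.
  s=T, t=F: r free; 5 ways for (p,q,u) × 2^1 = 10.
  s=F, t=T: remaining (p,q,r,u) ∈ {(F,F,T,F)} — 1.
  s=F, t=F: 5 of the 16 assignments to (p,q,r,u) work.
Total: 6 + 10 + 1 + 5 = 22.

22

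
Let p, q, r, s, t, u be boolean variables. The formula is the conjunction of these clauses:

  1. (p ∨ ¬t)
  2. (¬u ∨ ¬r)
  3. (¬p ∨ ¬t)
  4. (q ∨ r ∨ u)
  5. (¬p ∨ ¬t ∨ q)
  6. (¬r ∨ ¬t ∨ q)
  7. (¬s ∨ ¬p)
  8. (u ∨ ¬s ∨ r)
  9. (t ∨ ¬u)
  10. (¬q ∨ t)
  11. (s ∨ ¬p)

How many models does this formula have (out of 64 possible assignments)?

2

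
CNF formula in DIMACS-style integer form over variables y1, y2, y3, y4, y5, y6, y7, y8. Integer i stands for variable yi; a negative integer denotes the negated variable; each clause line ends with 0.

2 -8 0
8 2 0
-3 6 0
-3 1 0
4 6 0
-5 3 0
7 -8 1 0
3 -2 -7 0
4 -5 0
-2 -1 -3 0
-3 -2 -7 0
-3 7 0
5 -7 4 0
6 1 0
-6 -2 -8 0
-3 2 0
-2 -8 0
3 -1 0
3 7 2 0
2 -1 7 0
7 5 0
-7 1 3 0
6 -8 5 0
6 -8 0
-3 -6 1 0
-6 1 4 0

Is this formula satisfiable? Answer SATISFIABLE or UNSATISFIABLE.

UNSATISFIABLE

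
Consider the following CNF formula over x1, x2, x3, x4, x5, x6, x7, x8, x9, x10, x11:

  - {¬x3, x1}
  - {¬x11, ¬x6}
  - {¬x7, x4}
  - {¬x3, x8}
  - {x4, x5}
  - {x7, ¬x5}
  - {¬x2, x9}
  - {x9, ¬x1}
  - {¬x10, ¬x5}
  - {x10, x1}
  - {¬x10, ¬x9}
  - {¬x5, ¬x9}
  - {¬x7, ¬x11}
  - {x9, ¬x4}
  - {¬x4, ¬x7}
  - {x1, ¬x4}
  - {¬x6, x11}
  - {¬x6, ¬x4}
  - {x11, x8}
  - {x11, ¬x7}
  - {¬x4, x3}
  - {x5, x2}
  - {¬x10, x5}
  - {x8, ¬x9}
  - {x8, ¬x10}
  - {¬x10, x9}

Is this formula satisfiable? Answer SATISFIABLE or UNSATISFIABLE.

x6 occurs only negated in the remaining clauses — set x6 = False.
Pure literal: x8 appears only positively; assign x8 = True.
Branch on x1: take x1 = True.
  then x9 is forced to True.
  then x10 is forced to False.
  then x5 is forced to False.
  then x4 is forced to True.
  then x7 is forced to False.
  then x3 is forced to True.
  then x2 is forced to True.
x11 is now unconstrained; take x11 = True.
So x1=True  x2=True  x3=True  x4=True  x5=False  x6=False  x7=False  x8=True  x9=True  x10=False  x11=True is a satisfying assignment.

SATISFIABLE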